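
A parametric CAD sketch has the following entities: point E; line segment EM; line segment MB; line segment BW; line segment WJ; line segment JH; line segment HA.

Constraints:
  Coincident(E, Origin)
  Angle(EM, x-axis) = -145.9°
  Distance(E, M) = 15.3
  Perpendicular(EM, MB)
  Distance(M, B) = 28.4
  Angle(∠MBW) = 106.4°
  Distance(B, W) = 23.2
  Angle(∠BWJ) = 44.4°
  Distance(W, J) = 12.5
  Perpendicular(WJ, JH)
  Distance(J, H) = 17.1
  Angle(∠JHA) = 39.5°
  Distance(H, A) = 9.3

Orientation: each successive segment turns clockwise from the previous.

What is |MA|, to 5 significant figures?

35.592

E is at the origin; EM runs at -145.9° with length 15.3, so M = (-12.669, -8.5778). EM ⟂ MB, so MB runs at 124.10°; with |MB| = 28.4, B = (-28.591, 14.939). ∠MBW = 106.4° gives BW at 50.500° from the x-axis; with |BW| = 23.2, W = (-13.834, 32.841). ∠BWJ = 44.4° gives WJ at -85.100° from the x-axis; with |WJ| = 12.5, J = (-12.767, 20.387). WJ is perpendicular to JH, so JH runs at -175.10°; with |JH| = 17.1, H = (-29.804, 18.926). ∠JHA = 39.5° gives HA at 44.400° from the x-axis; with |HA| = 9.3, A = (-23.160, 25.433). Then |MA| = |A − M| = 35.592.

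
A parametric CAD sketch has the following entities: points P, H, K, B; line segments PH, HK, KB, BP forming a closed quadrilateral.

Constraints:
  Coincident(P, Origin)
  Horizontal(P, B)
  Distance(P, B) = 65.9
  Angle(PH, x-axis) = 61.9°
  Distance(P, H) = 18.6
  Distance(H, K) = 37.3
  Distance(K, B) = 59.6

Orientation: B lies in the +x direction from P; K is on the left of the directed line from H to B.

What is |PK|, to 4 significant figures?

55.83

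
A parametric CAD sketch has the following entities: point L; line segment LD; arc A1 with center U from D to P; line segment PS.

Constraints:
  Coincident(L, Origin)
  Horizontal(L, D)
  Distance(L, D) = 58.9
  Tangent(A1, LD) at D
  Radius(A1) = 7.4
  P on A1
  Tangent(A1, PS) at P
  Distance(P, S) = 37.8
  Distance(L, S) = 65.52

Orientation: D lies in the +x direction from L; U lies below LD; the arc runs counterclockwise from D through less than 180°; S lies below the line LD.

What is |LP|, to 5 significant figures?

51.969

Checks: |UP| = 7.400 ✓; ∠(UP, PS) = 90.00° ✓; |PS| = 37.80 ✓; |LS| = 65.52 ✓.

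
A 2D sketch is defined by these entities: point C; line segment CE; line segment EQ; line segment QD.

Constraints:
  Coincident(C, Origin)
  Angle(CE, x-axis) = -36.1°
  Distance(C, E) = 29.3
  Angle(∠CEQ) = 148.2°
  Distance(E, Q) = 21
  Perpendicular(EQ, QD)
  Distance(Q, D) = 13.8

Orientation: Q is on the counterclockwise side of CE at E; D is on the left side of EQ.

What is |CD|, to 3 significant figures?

45.9

C is at the origin; CE runs at -36.1° with length 29.3, so E = 29.3·(cos -36.1°, sin -36.1°) = (23.7, -17.3). ∠CEQ = 148.2°, so EQ runs at -36.1° + (180° − 148.2°) = -4.30° from the x-axis; with |EQ| = 21.0, Q = E + 21.0·(cos -4.30°, sin -4.30°) = (44.6, -18.8). The perpendicularity gives QD at right angles to EQ; with |QD| = 13.8 on the left of EQ, D = Q + 13.8·(0.0750, 0.997) = (45.6, -5.08). Then |CD| = |D − C| = 45.9.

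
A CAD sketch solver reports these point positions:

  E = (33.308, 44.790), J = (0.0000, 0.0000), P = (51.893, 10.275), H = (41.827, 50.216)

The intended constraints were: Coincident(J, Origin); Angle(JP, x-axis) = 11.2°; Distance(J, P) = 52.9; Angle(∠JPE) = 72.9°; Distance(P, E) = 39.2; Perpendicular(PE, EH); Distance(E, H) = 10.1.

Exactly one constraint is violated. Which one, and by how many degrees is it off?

Perpendicular(PE, EH) — off by 4.19°.

J = (0.00, 0.00) ✓; JP at 11.20° ✓; |JP| = 52.90 ✓; ∠JPE = 72.90° ✓; |PE| = 39.20 ✓; ∠(PE, EH) = 85.81° ✗; |EH| = 10.10 ✓.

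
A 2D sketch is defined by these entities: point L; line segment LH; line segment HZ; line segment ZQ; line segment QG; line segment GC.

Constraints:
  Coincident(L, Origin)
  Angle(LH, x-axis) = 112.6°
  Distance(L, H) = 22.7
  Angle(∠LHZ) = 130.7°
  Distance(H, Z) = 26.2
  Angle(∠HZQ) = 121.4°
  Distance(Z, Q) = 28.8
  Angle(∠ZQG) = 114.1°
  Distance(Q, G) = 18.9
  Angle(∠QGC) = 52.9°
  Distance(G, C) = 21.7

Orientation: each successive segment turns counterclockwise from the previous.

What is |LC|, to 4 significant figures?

38.53

L is at the origin; LH runs at 112.6° with length 22.7, so H = (-8.724, 20.96). ∠LHZ = 130.7° gives HZ at 161.9° from the x-axis; with |HZ| = 26.2, Z = (-33.63, 29.10). ∠HZQ = 121.4° gives ZQ at -139.5° from the x-axis; with |ZQ| = 28.8, Q = (-55.53, 10.39). ∠ZQG = 114.1° gives QG at -73.60° from the x-axis; with |QG| = 18.9, G = (-50.19, -7.739). ∠QGC = 52.9° gives GC at 53.50° from the x-axis; with |GC| = 21.7, C = (-37.28, 9.705). Then |LC| = |C − L| = 38.53.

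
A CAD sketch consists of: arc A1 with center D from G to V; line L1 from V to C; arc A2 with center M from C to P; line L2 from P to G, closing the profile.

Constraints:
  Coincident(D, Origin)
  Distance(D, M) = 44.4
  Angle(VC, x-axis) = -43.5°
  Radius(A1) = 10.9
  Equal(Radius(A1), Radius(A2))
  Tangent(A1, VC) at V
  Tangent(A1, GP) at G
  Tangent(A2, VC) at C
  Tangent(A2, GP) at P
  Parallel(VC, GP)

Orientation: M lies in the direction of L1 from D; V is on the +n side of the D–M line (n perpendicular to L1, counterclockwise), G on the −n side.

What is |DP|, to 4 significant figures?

45.72

The slot axis is L1's direction at -43.5°, so u = (cos -43.5°, sin -43.5°) = (0.7254, -0.6884) and n = (−sin -43.5°, cos -43.5°) = (0.6884, 0.7254). D is at the origin and M lies 44.4 along u from D, so M = 44.4·u = (32.21, -30.56). Tangency of A1 to both parallel lines with radius 10.9 puts V and G at D ± 10.9·n: V = (7.503, 7.907), G = (-7.503, -7.907). Equal radii place C and P the same way about M: C = M + 10.9·n = (39.71, -22.66), P = M − 10.9·n = (24.70, -38.47). Then |DP| = |P − D| = 45.72.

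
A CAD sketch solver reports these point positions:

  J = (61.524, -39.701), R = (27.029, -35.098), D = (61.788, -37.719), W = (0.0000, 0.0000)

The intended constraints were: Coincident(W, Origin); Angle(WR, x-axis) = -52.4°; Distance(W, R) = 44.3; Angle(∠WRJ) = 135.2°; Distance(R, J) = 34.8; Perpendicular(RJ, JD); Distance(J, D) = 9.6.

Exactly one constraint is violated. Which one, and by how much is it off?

Distance(J, D) = 9.6 — off by 7.60.

W = (0.00, 0.00) ✓; WR at -52.40° ✓; |WR| = 44.30 ✓; ∠WRJ = 135.2° ✓; |RJ| = 34.80 ✓; ∠(RJ, JD) = 90.01° ✓; |JD| = 2.000 ✗.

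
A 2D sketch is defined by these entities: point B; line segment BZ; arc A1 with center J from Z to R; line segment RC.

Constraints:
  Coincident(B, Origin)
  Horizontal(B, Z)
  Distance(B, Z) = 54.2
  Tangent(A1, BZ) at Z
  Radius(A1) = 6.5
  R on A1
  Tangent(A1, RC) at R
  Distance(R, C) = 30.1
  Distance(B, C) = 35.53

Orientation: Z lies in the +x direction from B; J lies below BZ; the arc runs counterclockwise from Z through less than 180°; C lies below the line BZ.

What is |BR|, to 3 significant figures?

49.8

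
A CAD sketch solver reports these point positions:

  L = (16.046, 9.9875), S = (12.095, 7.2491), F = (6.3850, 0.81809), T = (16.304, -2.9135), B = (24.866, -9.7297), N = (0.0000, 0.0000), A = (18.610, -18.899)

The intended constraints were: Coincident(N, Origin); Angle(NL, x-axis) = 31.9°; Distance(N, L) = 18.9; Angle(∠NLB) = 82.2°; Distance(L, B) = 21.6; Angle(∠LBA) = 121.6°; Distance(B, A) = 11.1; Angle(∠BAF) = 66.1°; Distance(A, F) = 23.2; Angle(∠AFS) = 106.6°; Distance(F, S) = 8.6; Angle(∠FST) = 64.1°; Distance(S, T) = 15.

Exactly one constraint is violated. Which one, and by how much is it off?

Distance(S, T) = 15 — off by 4.00.

N = (0.00, 0.00) ✓; NL at 31.90° ✓; |NL| = 18.90 ✓; ∠NLB = 82.20° ✓; |LB| = 21.60 ✓; ∠LBA = 121.6° ✓; |BA| = 11.10 ✓; ∠BAF = 66.10° ✓; |AF| = 23.20 ✓; ∠AFS = 106.6° ✓; |FS| = 8.600 ✓; ∠FST = 64.10° ✓; |ST| = 11.00 ✗.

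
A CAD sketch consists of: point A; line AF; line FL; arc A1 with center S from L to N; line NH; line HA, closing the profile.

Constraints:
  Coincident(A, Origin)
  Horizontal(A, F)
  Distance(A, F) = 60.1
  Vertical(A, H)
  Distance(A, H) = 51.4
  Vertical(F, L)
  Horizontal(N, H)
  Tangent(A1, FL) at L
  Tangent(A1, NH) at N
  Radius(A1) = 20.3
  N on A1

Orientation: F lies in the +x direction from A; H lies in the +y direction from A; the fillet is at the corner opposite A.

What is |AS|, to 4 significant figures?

50.51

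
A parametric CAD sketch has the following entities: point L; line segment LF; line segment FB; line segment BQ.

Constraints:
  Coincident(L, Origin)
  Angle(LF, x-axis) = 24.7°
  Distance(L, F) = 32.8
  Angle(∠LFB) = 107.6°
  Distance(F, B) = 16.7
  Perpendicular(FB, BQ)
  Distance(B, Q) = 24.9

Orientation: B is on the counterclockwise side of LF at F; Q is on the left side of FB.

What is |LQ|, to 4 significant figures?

27.37

L is at the origin; LF runs at 24.7° with length 32.8, so F = 32.8·(cos 24.7°, sin 24.7°) = (29.80, 13.71). ∠LFB = 107.6°, so FB runs at 24.7° + (180° − 107.6°) = 97.10° from the x-axis; with |FB| = 16.7, B = F + 16.7·(cos 97.10°, sin 97.10°) = (27.73, 30.28). The perpendicularity gives BQ at right angles to FB; with |BQ| = 24.9 on the left of FB, Q = B + 24.9·(-0.9923, -0.1236) = (3.026, 27.20). Then |LQ| = |Q − L| = 27.37.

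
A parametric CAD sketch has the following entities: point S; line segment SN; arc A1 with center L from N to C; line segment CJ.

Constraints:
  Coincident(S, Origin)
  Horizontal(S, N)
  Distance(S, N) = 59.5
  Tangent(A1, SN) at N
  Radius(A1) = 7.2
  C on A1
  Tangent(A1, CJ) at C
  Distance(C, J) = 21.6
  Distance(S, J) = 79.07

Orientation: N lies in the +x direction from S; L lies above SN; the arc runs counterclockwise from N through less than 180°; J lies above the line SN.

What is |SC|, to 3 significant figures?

66.1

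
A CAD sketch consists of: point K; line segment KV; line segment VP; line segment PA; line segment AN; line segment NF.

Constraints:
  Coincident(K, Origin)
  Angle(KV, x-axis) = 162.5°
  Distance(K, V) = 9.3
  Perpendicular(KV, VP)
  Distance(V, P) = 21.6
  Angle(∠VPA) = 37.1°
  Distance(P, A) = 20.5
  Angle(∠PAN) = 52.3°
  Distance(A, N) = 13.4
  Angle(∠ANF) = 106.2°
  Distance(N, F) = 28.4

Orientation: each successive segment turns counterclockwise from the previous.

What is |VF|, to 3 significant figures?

33.9

K is at the origin; KV runs at 162.5° with length 9.3, so V = (-8.87, 2.80). KV ⟂ VP, so VP runs at -108°; with |VP| = 21.6, P = (-15.4, -17.8). ∠VPA = 37.1° gives PA at 35.4° from the x-axis; with |PA| = 20.5, A = (1.35, -5.93). ∠PAN = 52.3° gives AN at 163° from the x-axis; with |AN| = 13.4, N = (-11.5, -2.03). ∠ANF = 106.2° gives NF at -123° from the x-axis; with |NF| = 28.4, F = (-27.0, -25.8). Then |VF| = |F − V| = 33.9.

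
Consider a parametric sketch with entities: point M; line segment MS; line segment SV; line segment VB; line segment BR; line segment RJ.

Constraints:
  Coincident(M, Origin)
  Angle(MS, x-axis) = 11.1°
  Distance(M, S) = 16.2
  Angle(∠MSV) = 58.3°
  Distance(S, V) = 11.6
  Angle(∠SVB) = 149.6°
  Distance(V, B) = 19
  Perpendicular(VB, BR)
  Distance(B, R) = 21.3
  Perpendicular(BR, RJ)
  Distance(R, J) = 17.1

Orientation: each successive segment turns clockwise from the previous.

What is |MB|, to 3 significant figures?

19.9

M is at the origin; MS runs at 11.1° with length 16.2, so S = (15.9, 3.12). ∠MSV = 58.3° gives SV at -111° from the x-axis; with |SV| = 11.6, V = (11.8, -7.74). ∠SVB = 149.6° gives VB at -141° from the x-axis; with |VB| = 19.0, B = (-2.95, -19.7). Then |MB| = |B − M| = 19.9.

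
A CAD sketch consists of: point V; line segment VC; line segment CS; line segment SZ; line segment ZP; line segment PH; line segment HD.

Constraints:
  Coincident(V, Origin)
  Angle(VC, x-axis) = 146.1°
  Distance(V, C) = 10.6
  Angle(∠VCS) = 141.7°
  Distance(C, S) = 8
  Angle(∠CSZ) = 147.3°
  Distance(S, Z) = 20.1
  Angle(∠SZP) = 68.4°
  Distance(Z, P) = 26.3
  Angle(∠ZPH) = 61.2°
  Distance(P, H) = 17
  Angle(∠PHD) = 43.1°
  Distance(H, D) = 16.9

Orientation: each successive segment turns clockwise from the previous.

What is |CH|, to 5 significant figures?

9.4512

V is at the origin; VC runs at 146.1° with length 10.6, so C = (-8.7981, 5.9121). ∠VCS = 141.7° gives CS at 107.80° from the x-axis; with |CS| = 8.0, S = (-11.244, 13.529). ∠CSZ = 147.3° gives SZ at 75.100° from the x-axis; with |SZ| = 20.1, Z = (-6.0753, 32.953). ∠SZP = 68.4° gives ZP at -36.500° from the x-axis; with |ZP| = 26.3, P = (15.066, 17.309). ∠ZPH = 61.2° gives PH at -155.30° from the x-axis; with |PH| = 17.0, H = (-0.37853, 10.206). Then |CH| = |H − C| = 9.4512.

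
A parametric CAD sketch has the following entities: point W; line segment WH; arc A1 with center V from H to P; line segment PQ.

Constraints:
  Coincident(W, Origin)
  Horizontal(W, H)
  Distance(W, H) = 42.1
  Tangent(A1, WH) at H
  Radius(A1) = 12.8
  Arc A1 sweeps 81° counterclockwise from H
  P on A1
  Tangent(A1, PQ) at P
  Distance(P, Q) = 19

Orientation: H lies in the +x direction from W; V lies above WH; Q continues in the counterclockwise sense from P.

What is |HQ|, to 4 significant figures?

33.43

On A1, H sits at bearing -90° from V; an 81° counterclockwise sweep puts P at bearing -9°, so P = V + 12.8·(cos -9°, sin -9°) = (54.74, 10.80). A1 meets PQ tangentially, so VP is at right angles to PQ, so PQ runs along (−sin -9°, cos -9°); with |PQ| = 19.0, Q = (57.71, 29.56). Then |HQ| = |Q − H| = 33.43.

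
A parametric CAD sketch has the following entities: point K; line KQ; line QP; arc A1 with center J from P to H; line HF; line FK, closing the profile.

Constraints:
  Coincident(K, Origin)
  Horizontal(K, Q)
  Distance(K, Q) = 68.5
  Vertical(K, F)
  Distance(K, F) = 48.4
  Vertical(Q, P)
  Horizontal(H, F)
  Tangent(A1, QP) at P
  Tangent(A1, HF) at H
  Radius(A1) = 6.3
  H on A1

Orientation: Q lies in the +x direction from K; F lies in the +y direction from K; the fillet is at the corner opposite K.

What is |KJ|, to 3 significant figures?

75.1

K and F share the same x with |KF| = 48.4 and F on the +y side, so F = (0.00, 48.4). The virtual corner opposite K is at (68.5, 48.4). Tangency of A1 to QP means the radius JP is perpendicular to QP and A1 meets HF tangentially, so JH is at right angles to HF, with radius 6.3, so the center J sits 6.3 in from both sides at J = (62.2, 42.1). Then |KJ| = |J − K| = 75.1.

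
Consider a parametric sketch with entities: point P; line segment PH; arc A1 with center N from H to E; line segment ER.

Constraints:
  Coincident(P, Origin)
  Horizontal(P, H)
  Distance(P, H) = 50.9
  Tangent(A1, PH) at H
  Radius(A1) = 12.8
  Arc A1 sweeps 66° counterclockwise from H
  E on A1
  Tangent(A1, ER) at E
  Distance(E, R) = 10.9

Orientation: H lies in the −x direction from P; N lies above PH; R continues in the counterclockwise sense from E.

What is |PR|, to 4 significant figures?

38.95

P is at the origin; P and H share the same y with |PH| = 50.9 and H on the −x side, so H = (-50.90, 0.000). Tangency of A1 to PH means the radius NH is perpendicular to PH, so N = H + (0, 12.8) = (-50.90, 12.80). On A1, H sits at bearing -90° from N; a 66° counterclockwise sweep puts E at bearing -24°, so E = N + 12.8·(cos -24°, sin -24°) = (-39.21, 7.594). Tangency of A1 to ER means the radius NE is perpendicular to ER, so ER runs along (−sin -24°, cos -24°); with |ER| = 10.9, R = (-34.77, 17.55). Then |PR| = |R − P| = 38.95.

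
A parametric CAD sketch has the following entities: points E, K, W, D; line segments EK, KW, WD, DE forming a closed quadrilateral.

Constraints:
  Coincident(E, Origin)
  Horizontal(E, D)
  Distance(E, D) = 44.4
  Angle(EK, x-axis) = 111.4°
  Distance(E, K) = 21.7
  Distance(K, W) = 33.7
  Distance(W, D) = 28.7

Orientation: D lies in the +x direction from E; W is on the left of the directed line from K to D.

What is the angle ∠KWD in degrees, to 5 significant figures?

127.81°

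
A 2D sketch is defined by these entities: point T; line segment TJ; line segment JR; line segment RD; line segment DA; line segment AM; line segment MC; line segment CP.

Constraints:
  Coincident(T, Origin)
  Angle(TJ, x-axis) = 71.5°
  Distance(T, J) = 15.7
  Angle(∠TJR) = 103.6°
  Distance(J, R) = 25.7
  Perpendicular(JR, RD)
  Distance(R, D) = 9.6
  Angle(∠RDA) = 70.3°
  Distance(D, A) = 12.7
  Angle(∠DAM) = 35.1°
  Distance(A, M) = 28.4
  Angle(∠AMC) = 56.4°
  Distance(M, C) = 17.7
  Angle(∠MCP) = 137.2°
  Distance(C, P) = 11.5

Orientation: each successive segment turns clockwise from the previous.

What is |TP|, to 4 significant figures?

29.64

∠AMC = 56.4° gives MC at -113.1° from the x-axis; with |MC| = 17.7, C = (39.20, -2.690). ∠MCP = 137.2° gives CP at -155.9° from the x-axis; with |CP| = 11.5, P = (28.70, -7.386). Then |TP| = |P − T| = 29.64.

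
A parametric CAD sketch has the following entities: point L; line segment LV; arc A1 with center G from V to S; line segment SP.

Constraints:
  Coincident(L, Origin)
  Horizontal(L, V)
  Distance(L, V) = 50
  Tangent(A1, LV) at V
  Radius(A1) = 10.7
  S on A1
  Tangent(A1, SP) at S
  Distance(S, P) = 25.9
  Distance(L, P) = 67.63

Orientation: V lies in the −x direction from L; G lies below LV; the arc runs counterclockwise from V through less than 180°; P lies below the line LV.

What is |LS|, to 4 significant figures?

61.83

Checks: |GS| = 10.70 ✓; ∠(GS, SP) = 90.00° ✓; |SP| = 25.90 ✓; |LP| = 67.63 ✓.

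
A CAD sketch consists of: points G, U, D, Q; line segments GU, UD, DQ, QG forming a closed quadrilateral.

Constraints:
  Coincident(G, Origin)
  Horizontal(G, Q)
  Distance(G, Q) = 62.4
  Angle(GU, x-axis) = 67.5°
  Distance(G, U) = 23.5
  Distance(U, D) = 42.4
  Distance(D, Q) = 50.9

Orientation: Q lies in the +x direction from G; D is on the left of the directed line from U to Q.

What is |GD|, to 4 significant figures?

63.73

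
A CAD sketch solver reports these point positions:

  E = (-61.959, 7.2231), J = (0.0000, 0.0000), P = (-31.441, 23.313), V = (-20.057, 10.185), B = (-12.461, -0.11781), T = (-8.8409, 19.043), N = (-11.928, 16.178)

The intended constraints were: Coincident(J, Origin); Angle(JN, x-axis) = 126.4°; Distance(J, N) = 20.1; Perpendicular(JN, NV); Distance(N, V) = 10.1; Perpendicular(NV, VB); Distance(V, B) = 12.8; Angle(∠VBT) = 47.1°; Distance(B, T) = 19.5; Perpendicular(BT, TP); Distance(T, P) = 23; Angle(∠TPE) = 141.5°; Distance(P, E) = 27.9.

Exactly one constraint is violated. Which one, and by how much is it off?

Distance(P, E) = 27.9 — off by 6.60.

J = (0.00, 0.00) ✓; JN at 126.4° ✓; |JN| = 20.10 ✓; ∠(JN, NV) = 90.00° ✓; |NV| = 10.10 ✓; ∠(NV, VB) = 90.00° ✓; |VB| = 12.80 ✓; ∠VBT = 47.10° ✓; |BT| = 19.50 ✓; ∠(BT, TP) = 90.00° ✓; |TP| = 23.00 ✓; ∠TPE = 141.5° ✓; |PE| = 34.50 ✗.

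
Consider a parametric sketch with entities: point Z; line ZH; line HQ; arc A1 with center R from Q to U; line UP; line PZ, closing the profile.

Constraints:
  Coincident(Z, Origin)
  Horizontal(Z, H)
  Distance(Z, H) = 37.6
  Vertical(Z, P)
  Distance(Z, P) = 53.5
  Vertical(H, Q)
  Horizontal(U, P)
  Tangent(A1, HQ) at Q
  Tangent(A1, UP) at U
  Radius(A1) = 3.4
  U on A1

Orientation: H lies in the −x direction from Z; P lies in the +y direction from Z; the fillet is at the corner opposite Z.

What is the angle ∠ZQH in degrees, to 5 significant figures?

36.888°

Z is at the origin; ZH is horizontal with |ZH| = 37.6 and H on the −x side, so H = (-37.600, 0.0000). Z and P share the same x with |ZP| = 53.5 and P on the +y side, so P = (0.0000, 53.500). The virtual corner opposite Z is at (-37.600, 53.500). The tangent condition forces RQ to be normal to HQ and A1 meets UP tangentially, so RU is at right angles to UP, with radius 3.4, so the center R sits 3.4 in from both sides at R = (-34.200, 50.100). That places the tangent points at Q = (-37.600, 50.100) on HQ and U = (-34.200, 53.500) on UP. Then cos ∠ZQH = QZ·QH / (|QZ||QH|), giving 36.888°.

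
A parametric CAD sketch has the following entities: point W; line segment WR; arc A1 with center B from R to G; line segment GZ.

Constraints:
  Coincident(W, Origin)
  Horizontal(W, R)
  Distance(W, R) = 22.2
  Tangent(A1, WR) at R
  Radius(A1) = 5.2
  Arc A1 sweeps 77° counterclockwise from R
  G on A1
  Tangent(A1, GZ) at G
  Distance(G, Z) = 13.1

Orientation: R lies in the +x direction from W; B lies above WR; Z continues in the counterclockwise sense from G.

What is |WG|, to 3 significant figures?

27.6

A1 meets WR tangentially, so BR is at right angles to WR, so B = R + (0, 5.2) = (22.2, 5.20). On A1, R sits at bearing -90° from B; a 77° counterclockwise sweep puts G at bearing -13°, so G = B + 5.2·(cos -13°, sin -13°) = (27.3, 4.03). Then |WG| = |G − W| = 27.6.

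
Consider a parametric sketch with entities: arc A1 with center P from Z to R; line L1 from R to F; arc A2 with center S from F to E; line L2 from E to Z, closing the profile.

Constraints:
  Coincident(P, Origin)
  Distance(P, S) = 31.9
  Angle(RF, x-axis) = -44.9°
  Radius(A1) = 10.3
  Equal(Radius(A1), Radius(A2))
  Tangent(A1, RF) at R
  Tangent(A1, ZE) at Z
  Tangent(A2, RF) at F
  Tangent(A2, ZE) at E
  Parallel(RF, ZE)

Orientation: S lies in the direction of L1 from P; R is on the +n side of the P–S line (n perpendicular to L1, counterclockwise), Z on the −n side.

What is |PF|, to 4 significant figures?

33.52

The slot axis is L1's direction at -44.9°, so u = (cos -44.9°, sin -44.9°) = (0.7083, -0.7059) and n = (−sin -44.9°, cos -44.9°) = (0.7059, 0.7083). P is at the origin and S lies 31.9 along u from P, so S = 31.9·u = (22.60, -22.52). Tangency of A1 to both parallel lines with radius 10.3 puts R and Z at P ± 10.3·n: R = (7.270, 7.296), Z = (-7.270, -7.296). Equal radii place F and E the same way about S: F = S + 10.3·n = (29.87, -15.22), E = S − 10.3·n = (15.33, -29.81). Then |PF| = |F − P| = 33.52.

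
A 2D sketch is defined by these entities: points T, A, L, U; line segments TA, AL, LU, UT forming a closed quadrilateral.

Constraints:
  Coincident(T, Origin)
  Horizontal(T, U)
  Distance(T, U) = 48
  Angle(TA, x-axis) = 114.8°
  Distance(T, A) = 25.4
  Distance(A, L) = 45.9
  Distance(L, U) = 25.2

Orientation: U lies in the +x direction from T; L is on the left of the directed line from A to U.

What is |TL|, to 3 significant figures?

41.4

Checks: |AL| = 45.90 ✓; |LU| = 25.20 ✓.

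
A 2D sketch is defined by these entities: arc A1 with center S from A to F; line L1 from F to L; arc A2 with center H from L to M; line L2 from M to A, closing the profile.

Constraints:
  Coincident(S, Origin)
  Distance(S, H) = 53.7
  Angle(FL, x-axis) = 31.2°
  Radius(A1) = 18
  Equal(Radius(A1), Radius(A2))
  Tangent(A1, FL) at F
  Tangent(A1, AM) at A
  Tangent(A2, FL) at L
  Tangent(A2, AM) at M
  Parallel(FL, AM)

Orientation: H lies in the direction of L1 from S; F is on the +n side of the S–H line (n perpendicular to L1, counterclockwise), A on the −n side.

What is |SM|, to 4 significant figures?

56.64

Tangency of A1 to both parallel lines with radius 18.0 puts F and A at S ± 18.0·n: F = (-9.324, 15.40), A = (9.324, -15.40). Equal radii place L and M the same way about H: L = H + 18.0·n = (36.61, 43.21), M = H − 18.0·n = (55.26, 12.42). Then |SM| = |M − S| = 56.64.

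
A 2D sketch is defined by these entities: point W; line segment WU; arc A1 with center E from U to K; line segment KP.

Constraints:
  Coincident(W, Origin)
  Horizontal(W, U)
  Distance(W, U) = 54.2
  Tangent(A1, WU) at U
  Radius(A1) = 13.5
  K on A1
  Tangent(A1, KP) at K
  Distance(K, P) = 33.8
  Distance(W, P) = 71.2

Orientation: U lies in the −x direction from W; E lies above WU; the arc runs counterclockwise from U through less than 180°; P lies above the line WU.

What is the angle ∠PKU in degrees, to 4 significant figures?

126.7°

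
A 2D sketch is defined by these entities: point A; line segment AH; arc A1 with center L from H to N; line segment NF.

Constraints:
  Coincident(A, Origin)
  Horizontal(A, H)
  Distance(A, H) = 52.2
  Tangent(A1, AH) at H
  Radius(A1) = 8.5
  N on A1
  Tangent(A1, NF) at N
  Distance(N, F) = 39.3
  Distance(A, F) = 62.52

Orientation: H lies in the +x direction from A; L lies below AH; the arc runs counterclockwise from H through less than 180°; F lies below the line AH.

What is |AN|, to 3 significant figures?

44.4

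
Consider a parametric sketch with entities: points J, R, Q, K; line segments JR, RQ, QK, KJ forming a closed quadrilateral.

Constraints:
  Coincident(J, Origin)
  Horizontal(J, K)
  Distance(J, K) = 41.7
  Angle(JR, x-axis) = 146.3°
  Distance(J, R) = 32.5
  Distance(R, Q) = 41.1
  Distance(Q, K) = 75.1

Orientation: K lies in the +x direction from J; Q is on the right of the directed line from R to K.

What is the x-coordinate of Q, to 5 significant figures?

-29.799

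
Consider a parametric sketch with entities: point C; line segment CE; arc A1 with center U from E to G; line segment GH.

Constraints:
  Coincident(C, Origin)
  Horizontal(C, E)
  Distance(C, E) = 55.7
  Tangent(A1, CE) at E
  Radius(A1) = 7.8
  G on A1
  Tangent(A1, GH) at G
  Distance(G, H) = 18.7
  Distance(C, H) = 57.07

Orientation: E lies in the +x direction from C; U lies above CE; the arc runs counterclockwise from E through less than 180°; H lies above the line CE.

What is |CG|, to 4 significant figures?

63.08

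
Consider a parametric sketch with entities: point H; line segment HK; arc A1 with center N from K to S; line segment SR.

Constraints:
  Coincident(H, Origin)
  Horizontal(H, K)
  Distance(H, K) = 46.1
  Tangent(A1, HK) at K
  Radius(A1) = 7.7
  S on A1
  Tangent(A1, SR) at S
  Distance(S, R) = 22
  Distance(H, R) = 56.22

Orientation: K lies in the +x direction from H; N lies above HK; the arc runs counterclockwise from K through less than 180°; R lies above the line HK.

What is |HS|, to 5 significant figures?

54.377

H is at the origin; HK is horizontal with |HK| = 46.1 and K on the +x side, so K = (46.100, 0.0000). Since A1 is tangent to HK there, NK ⟂ HK, so N = K + (0, 7.7) = (46.100, 7.7000). Since NS ⟂ SR (tangency), |NR| = √(7.7² + 22.0²) = 23.309 regardless of where S sits on A1. So R lies on both circle(H, 56.22) and circle(N, 23.309); the above-HK intersection is R = (46.904, 30.995). S is the foot of the tangent from R: S = (53.451, 9.9914).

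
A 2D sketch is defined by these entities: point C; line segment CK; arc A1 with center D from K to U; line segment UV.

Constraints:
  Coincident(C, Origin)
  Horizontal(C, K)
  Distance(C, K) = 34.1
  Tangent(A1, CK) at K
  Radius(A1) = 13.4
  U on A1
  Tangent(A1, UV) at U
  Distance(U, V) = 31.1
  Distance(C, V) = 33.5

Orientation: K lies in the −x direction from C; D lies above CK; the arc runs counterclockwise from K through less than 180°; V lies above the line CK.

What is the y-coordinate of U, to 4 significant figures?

6.385

Checks: |DU| = 13.40 ✓; ∠(DU, UV) = 90.00° ✓; |UV| = 31.10 ✓; |CV| = 33.50 ✓.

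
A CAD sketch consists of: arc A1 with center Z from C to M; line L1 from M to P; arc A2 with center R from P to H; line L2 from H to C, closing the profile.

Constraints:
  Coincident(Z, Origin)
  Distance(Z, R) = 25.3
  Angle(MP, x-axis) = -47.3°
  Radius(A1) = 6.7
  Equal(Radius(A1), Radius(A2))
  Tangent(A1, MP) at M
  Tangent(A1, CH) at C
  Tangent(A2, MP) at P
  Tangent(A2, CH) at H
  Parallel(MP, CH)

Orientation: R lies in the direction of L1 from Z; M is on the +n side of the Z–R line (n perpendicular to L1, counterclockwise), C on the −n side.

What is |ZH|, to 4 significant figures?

26.17

Tangency of A1 to both parallel lines with radius 6.7 puts M and C at Z ± 6.7·n: M = (4.924, 4.544), C = (-4.924, -4.544). Equal radii place P and H the same way about R: P = R + 6.7·n = (22.08, -14.05), H = R − 6.7·n = (12.23, -23.14). Then |ZH| = |H − Z| = 26.17.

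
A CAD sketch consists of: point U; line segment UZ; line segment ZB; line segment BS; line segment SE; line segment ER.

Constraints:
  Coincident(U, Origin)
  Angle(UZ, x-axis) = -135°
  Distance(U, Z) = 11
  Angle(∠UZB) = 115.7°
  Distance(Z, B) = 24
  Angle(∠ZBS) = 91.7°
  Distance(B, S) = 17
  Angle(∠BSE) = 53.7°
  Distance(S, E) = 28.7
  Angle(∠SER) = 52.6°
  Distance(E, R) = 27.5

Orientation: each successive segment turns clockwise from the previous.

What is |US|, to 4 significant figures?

30.12

U is at the origin; UZ runs at -135.0° with length 11.0, so Z = (-7.778, -7.778). ∠UZB = 115.7° gives ZB at 160.7° from the x-axis; with |ZB| = 24.0, B = (-30.43, 0.1542). ∠ZBS = 91.7° gives BS at 72.40° from the x-axis; with |BS| = 17.0, S = (-25.29, 16.36). Then |US| = |S − U| = 30.12.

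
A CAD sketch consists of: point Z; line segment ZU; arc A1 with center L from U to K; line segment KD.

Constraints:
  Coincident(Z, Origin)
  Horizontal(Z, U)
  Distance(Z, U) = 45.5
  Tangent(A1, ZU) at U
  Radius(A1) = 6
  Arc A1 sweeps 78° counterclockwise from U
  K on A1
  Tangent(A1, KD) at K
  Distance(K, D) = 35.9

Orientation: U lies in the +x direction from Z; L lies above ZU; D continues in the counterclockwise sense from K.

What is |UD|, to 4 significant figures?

42.04

Z is at the origin; Z and U share the same y with |ZU| = 45.5 and U on the +x side, so U = (45.50, 0.000). Since A1 is tangent to ZU there, LU ⟂ ZU, so L = U + (0, 6) = (45.50, 6.000). On A1, U sits at bearing -90° from L; a 78° counterclockwise sweep puts K at bearing -12°, so K = L + 6.0·(cos -12°, sin -12°) = (51.37, 4.753). Since A1 is tangent to KD there, LK ⟂ KD, so KD runs along (−sin -12°, cos -12°); with |KD| = 35.9, D = (58.83, 39.87). Then |UD| = |D − U| = 42.04.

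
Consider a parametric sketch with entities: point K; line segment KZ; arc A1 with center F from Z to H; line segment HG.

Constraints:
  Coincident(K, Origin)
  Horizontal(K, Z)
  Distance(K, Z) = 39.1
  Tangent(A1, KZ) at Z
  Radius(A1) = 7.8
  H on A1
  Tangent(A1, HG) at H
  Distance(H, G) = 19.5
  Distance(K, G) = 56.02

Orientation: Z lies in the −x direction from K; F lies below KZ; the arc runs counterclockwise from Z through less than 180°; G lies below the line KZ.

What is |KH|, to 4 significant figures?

47.29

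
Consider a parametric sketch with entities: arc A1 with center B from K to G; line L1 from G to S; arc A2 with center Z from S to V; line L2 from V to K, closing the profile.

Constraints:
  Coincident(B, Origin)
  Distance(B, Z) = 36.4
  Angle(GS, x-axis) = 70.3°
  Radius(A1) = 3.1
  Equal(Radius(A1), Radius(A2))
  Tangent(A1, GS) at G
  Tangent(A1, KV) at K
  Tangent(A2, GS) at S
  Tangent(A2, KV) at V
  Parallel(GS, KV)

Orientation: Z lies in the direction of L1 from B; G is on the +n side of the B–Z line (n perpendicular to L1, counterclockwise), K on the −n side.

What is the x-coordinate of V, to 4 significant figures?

15.19

The slot axis is L1's direction at 70.3°, so u = (cos 70.3°, sin 70.3°) = (0.3371, 0.9415) and n = (−sin 70.3°, cos 70.3°) = (-0.9415, 0.3371). B is at the origin and Z lies 36.4 along u from B, so Z = 36.4·u = (12.27, 34.27). Tangency of A1 to both parallel lines with radius 3.1 puts G and K at B ± 3.1·n: G = (-2.919, 1.045), K = (2.919, -1.045). Equal radii place S and V the same way about Z: S = Z + 3.1·n = (9.352, 35.31), V = Z − 3.1·n = (15.19, 33.22). So V.x = 15.19.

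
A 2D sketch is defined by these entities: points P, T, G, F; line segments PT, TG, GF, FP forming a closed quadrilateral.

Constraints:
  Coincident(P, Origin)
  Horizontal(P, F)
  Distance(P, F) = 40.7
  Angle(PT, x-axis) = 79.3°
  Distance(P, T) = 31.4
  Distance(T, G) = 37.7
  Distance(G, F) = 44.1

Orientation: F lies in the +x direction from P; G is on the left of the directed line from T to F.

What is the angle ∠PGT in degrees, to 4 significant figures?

26.43°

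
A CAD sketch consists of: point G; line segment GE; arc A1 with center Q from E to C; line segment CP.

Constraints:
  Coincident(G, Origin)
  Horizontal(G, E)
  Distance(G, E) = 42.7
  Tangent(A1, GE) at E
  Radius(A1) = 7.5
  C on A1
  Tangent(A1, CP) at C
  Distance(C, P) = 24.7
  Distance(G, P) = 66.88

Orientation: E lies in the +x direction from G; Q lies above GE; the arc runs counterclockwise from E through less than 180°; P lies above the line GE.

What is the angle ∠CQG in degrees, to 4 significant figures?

137.5°

Checks: G = (0.00, 0.00) ✓; |QC| = 7.500 ✓; ∠(QC, CP) = 90.00° ✓; |CP| = 24.70 ✓; |GP| = 66.88 ✓.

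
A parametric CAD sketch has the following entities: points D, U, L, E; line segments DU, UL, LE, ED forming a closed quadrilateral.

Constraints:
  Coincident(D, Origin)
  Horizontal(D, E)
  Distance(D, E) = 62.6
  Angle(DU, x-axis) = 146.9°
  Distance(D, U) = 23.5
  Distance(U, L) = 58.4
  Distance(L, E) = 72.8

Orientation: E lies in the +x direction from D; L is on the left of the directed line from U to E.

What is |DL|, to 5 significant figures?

60.229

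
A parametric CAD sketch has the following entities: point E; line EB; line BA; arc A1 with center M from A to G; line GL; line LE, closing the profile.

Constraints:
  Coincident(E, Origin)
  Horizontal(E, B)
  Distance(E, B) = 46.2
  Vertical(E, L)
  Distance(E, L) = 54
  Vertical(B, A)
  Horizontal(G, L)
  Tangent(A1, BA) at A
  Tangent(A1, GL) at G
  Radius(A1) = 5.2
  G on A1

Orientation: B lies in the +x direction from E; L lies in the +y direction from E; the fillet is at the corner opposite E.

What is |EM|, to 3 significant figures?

63.7

E is at the origin; EB is horizontal with |EB| = 46.2 and B on the +x side, so B = (46.2, 0.00). E and L share the same x with |EL| = 54.0 and L on the +y side, so L = (0.00, 54.0). The virtual corner opposite E is at (46.2, 54.0). The tangent condition forces MA to be normal to BA and tangency of A1 to GL means the radius MG is perpendicular to GL, with radius 5.2, so the center M sits 5.2 in from both sides at M = (41.0, 48.8). Then |EM| = |M − E| = 63.7.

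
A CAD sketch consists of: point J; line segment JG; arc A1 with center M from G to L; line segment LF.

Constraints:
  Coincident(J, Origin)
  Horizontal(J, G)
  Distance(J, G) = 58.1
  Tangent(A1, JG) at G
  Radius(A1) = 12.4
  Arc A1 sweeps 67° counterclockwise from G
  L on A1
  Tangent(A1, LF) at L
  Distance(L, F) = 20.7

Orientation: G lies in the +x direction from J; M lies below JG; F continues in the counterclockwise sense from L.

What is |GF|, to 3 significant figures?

33.0

On A1, G sits at bearing 90° from M; a 67° counterclockwise sweep puts L at bearing 157°, so L = M + 12.4·(cos 157°, sin 157°) = (46.7, -7.55). A1 meets LF tangentially, so ML is at right angles to LF, so LF runs along (−sin 157°, cos 157°); with |LF| = 20.7, F = (38.6, -26.6). Then |GF| = |F − G| = 33.0.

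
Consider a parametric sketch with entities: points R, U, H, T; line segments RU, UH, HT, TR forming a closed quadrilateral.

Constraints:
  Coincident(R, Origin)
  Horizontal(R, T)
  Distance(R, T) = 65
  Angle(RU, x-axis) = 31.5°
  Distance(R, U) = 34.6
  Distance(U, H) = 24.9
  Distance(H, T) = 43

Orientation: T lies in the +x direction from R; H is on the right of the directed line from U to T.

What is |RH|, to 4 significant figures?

23.13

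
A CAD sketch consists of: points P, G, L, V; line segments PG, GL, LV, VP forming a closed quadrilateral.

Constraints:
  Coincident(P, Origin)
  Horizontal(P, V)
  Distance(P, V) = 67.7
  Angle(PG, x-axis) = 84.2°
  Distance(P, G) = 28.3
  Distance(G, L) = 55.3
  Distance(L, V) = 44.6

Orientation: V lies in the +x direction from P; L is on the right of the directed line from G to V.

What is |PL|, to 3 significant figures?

35.2

Checks: |GL| = 55.30 ✓; |LV| = 44.60 ✓.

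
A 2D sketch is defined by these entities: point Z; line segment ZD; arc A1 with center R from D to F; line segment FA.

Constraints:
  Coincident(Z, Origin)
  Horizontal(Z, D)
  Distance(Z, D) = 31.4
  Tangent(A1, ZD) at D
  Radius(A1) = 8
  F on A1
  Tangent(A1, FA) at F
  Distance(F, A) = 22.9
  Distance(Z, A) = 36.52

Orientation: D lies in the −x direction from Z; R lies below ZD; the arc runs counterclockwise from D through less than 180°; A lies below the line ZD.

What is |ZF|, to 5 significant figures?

39.509

Checks: ∠(RD, DZ) = 90.00° ✓; |RD| = 8.000 ✓; |RF| = 8.000 ✓; ∠(RF, FA) = 90.00° ✓; |FA| = 22.90 ✓; |ZA| = 36.52 ✓.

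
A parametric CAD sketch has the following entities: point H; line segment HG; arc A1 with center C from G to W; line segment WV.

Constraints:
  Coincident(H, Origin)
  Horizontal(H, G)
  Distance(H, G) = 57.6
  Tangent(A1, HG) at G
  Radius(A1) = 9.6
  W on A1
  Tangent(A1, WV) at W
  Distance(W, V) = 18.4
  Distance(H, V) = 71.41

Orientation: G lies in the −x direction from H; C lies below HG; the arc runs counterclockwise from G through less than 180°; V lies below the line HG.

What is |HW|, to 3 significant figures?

68.0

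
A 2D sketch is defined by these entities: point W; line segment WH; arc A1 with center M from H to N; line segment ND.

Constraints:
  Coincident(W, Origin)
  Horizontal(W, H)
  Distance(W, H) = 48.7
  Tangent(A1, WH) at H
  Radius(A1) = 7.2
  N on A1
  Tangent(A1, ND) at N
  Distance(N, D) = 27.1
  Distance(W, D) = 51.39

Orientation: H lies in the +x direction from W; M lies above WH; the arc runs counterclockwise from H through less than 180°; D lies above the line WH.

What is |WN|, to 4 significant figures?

55.75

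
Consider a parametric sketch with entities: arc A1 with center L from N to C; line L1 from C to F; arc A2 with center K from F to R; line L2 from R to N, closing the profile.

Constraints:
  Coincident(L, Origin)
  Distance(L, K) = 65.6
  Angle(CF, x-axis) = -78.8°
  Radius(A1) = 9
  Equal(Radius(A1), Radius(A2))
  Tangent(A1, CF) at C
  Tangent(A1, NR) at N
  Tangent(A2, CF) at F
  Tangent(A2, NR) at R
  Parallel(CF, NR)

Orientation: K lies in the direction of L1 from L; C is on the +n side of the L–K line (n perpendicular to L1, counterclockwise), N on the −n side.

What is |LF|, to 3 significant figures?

66.2

Tangency of A1 to both parallel lines with radius 9.0 puts C and N at L ± 9.0·n: C = (8.83, 1.75), N = (-8.83, -1.75). Equal radii place F and R the same way about K: F = K + 9.0·n = (21.6, -62.6), R = K − 9.0·n = (3.91, -66.1). Then |LF| = |F − L| = 66.2.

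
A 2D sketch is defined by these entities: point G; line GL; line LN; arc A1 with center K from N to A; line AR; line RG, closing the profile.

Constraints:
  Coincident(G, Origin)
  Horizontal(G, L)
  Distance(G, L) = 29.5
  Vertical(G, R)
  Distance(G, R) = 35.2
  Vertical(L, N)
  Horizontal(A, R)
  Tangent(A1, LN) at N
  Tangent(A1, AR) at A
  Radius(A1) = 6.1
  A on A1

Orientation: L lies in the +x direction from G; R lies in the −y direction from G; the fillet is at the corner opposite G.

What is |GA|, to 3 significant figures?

42.3

G is at the origin; G and L share the same y with |GL| = 29.5 and L on the +x side, so L = (29.5, 0.00). GR is vertical with |GR| = 35.2 and R on the −y side, so R = (0.00, -35.2). The virtual corner opposite G is at (29.5, -35.2). Tangency of A1 to LN means the radius KN is perpendicular to LN and since A1 is tangent to AR there, KA ⟂ AR, with radius 6.1, so the center K sits 6.1 in from both sides at K = (23.4, -29.1). That places the tangent points at N = (29.5, -29.1) on LN and A = (23.4, -35.2) on AR. Then |GA| = |A − G| = 42.3.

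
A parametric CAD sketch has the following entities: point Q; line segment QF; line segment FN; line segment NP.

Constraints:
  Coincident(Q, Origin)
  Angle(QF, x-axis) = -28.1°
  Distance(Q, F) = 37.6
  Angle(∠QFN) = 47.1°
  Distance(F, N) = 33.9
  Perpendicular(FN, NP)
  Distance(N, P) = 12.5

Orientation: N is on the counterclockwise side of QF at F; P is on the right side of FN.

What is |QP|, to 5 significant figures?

40.896

Q is at the origin; QF runs at -28.1° with length 37.6, so F = 37.6·(cos -28.1°, sin -28.1°) = (33.168, -17.710). ∠QFN = 47.1°, so FN runs at -28.1° + (180° − 47.1°) = 104.80° from the x-axis; with |FN| = 33.9, N = F + 33.9·(cos 104.80°, sin 104.80°) = (24.508, 15.065). FN is perpendicular to NP; with |NP| = 12.5 on the right of FN, P = N + 12.5·(0.96682, 0.25545) = (36.594, 18.258). Then |QP| = |P − Q| = 40.896.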